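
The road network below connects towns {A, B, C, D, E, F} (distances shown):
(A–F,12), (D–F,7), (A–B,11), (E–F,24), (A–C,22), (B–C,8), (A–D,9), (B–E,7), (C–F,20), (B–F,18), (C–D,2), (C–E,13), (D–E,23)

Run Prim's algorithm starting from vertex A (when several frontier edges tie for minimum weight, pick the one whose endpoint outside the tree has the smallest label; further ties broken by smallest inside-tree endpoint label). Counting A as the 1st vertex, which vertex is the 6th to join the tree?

Prim's algorithm from A:
Step 1: cheapest edge leaving the tree is A–D (9); add D.
Step 2: cheapest edge leaving the tree is C–D (2); add C.
Step 3: cheapest edge leaving the tree is D–F (7); add F.
Step 4: cheapest edge leaving the tree is B–C (8); add B.
Step 5: cheapest edge leaving the tree is B–E (7); add E.
Vertex order: A, D, C, F, B, E. The 6th vertex is E.

E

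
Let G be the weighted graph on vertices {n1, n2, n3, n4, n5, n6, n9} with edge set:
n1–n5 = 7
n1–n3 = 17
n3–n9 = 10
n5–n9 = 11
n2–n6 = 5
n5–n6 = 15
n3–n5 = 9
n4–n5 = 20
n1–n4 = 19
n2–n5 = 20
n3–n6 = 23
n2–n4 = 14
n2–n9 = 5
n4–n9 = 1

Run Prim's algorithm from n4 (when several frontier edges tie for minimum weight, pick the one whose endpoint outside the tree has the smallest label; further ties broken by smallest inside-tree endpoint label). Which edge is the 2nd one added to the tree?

n2-n9

Grow the tree from n4 using Prim:
Step 1: frontier [n4–n9 1, n2–n4 14, n1–n4 19, n4–n5 20] → take n4–n9 (1); add n9.
Step 2: frontier [n2–n4 14, n1–n4 19, n4–n5 20, n2–n9 5, n3–n9 10, n5–n9 11] → take n2–n9 (5); add n2.
Step 3: frontier [n2–n6 5, n2–n5 20, n1–n4 19, n4–n5 20, n3–n9 10, n5–n9 11] → take n2–n6 (5); add n6.
Step 4: frontier [n2–n5 20, n1–n4 19, n4–n5 20, n5–n6 15, n3–n6 23, n3–n9 10, n5–n9 11] → take n3–n9 (10); add n3.
Step 5: frontier [n2–n5 20, n3–n5 9, n1–n3 17, n1–n4 19, n4–n5 20, n5–n6 15, n5–n9 11] → take n3–n5 (9); add n5.
Step 6: frontier [n1–n3 17, n1–n4 19, n1–n5 7] → take n1–n5 (7); add n1.
The 2nd edge added is n2–n9.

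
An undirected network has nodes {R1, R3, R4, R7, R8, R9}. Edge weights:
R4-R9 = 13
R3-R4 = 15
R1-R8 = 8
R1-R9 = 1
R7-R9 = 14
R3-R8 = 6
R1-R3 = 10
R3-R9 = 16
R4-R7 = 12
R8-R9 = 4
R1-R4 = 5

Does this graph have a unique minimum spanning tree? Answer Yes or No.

Sort edges by weight, then run Kruskal:
R1-R9 (1): add. Components now {R7} {R8} {R4} {R3} {R1,R9}
R8-R9 (4): add. Components now {R7} {R1,R8,R9} {R4} {R3}
R1-R4 (5): add. Components now {R7} {R1,R4,R8,R9} {R3}
R3-R8 (6): add. Components now {R7} {R1,R3,R4,R8,R9}
R1-R8 (8): skip — R8 and R1 already connected.
R1-R3 (10): skip — R3 and R1 already connected.
R4-R7 (12): add. Components now {R1,R3,R4,R7,R8,R9}
Every non-tree edge has weight strictly greater than the heaviest edge on the tree path between its endpoints, so the MST is unique.

Yes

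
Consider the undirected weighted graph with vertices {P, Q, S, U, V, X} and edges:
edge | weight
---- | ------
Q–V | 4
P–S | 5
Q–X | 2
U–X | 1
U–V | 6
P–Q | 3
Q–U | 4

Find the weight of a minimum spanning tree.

15

Kruskal: consider edges lightest-first.
U–X (1): add — endpoints in different components.
Q–X (2): add — endpoints in different components.
P–Q (3): add — endpoints in different components.
Q–U (4): skip — U and Q already connected.
Q–V (4): add — endpoints in different components.
P–S (5): add — endpoints in different components.
MST edges: U–X, Q–X, P–Q, Q–V, P–S; total weight 1+2+3+4+5 = 15.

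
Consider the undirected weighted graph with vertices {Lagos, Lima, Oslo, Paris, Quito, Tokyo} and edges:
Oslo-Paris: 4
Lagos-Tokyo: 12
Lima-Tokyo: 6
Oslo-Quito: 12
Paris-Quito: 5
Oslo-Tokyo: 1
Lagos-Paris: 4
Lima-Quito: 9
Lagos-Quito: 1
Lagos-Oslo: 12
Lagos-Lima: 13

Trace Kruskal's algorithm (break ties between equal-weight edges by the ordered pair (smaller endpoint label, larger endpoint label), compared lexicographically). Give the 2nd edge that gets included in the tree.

Kruskal: consider edges lightest-first.
Lagos-Quito (1): add. Components now {Lagos,Quito} {Paris} {Lima} {Oslo} {Tokyo}
Oslo-Tokyo (1): add. Components now {Lagos,Quito} {Paris} {Lima} {Oslo,Tokyo}
Lagos-Paris (4): add. Components now {Lagos,Paris,Quito} {Lima} {Oslo,Tokyo}
Oslo-Paris (4): add. Components now {Lagos,Oslo,Paris,Quito,Tokyo} {Lima}
Paris-Quito (5): skip — Paris and Quito already connected.
Lima-Tokyo (6): add. Components now {Lagos,Lima,Oslo,Paris,Quito,Tokyo}
The 2nd edge added is Oslo-Tokyo.

Oslo-Tokyo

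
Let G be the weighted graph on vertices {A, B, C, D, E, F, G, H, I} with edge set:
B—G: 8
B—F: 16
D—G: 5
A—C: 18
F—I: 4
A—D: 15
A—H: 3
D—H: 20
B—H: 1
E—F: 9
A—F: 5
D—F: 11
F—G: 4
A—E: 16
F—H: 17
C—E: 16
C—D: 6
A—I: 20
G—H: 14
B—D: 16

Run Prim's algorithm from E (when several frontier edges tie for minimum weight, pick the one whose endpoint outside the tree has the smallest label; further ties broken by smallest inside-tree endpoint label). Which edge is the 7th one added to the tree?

Prim's algorithm from E:
Step 1: cheapest edge leaving the tree is E—F (9); add F.
Step 2: cheapest edge leaving the tree is F—G (4); add G.
Step 3: cheapest edge leaving the tree is F—I (4); add I.
Step 4: cheapest edge leaving the tree is A—F (5); add A.
Step 5: cheapest edge leaving the tree is A—H (3); add H.
Step 6: cheapest edge leaving the tree is B—H (1); add B.
Step 7: cheapest edge leaving the tree is D—G (5); add D.
Step 8: cheapest edge leaving the tree is C—D (6); add C.
The 7th edge added is D—G.

D-G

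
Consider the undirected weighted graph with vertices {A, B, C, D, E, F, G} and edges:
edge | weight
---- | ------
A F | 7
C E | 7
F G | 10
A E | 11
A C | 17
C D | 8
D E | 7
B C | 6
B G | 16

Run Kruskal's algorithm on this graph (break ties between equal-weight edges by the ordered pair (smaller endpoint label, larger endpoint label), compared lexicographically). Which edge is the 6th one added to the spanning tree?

A-E

Sort edges by weight, then run Kruskal:
B C (6): add — endpoints in different components.
A F (7): add — endpoints in different components.
C E (7): add — endpoints in different components.
D E (7): add — endpoints in different components.
C D (8): skip — C and D already connected.
F G (10): add — endpoints in different components.
A E (11): add — endpoints in different components.
The 6th edge added is A E.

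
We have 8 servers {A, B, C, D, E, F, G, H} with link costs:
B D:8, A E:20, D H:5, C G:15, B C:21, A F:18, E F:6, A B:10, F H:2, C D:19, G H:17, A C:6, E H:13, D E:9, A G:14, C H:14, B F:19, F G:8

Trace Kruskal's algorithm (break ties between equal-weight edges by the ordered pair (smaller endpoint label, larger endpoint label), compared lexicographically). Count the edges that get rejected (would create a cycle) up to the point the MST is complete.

1

Sort edges by weight, then run Kruskal:
F H (2): add — endpoints in different components.
D H (5): add — endpoints in different components.
A C (6): add — endpoints in different components.
E F (6): add — endpoints in different components.
B D (8): add — endpoints in different components.
F G (8): add — endpoints in different components.
D E (9): skip — D and E already connected.
A B (10): add — endpoints in different components.
Edges rejected before the tree was complete: 1.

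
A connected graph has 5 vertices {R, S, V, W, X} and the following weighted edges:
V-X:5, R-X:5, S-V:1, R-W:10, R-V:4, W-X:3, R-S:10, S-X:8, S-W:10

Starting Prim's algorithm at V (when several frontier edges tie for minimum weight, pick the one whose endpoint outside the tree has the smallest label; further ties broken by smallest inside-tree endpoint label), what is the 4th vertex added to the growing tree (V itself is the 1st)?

Grow the tree from V using Prim:
Step 1: cheapest edge leaving the tree is S-V (1); add S.
Step 2: cheapest edge leaving the tree is R-V (4); add R.
Step 3: cheapest edge leaving the tree is R-X (5); add X.
Step 4: cheapest edge leaving the tree is W-X (3); add W.
Vertex order: V, S, R, X, W. The 4th vertex is X.

X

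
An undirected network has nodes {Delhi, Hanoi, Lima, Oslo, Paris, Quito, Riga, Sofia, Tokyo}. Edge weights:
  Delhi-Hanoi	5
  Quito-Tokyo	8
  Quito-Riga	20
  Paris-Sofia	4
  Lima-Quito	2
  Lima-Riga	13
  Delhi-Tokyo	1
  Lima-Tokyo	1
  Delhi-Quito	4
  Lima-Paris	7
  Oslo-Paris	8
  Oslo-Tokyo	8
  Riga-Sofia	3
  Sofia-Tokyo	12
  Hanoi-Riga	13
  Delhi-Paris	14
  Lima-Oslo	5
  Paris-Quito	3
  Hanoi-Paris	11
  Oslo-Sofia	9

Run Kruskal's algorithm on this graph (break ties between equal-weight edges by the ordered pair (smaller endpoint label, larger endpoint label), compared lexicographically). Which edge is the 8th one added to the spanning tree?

Lima-Oslo

Kruskal's algorithm — process edges by increasing weight (ties by edge label):
Delhi-Tokyo (1): add — endpoints in different components.
Lima-Tokyo (1): add — endpoints in different components.
Lima-Quito (2): add — endpoints in different components.
Paris-Quito (3): add — endpoints in different components.
Riga-Sofia (3): add — endpoints in different components.
Delhi-Quito (4): skip — Delhi and Quito already connected.
Paris-Sofia (4): add — endpoints in different components.
Delhi-Hanoi (5): add — endpoints in different components.
Lima-Oslo (5): add — endpoints in different components.
The 8th edge added is Lima-Oslo.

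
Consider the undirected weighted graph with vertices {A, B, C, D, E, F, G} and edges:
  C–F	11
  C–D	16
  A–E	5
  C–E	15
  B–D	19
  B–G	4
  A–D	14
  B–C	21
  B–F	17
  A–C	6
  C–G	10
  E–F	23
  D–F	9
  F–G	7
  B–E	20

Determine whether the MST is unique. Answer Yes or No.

Yes

Kruskal's algorithm — process edges by increasing weight (ties by edge label):
B–G (4): add — endpoints in different components.
A–E (5): add — endpoints in different components.
A–C (6): add — endpoints in different components.
F–G (7): add — endpoints in different components.
D–F (9): add — endpoints in different components.
C–G (10): add — endpoints in different components.
Every non-tree edge has weight strictly greater than the heaviest edge on the tree path between its endpoints, so the MST is unique.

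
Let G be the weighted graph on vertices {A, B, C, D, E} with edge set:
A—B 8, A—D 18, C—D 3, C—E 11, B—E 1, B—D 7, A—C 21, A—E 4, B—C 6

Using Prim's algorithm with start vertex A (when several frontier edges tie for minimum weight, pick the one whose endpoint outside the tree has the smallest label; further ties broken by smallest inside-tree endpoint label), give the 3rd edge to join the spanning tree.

B-C

Prim, starting at A.
Step 1: cheapest edge leaving the tree is A—E (4); add E.
Step 2: cheapest edge leaving the tree is B—E (1); add B.
Step 3: cheapest edge leaving the tree is B—C (6); add C.
Step 4: cheapest edge leaving the tree is C—D (3); add D.
The 3rd edge added is B—C.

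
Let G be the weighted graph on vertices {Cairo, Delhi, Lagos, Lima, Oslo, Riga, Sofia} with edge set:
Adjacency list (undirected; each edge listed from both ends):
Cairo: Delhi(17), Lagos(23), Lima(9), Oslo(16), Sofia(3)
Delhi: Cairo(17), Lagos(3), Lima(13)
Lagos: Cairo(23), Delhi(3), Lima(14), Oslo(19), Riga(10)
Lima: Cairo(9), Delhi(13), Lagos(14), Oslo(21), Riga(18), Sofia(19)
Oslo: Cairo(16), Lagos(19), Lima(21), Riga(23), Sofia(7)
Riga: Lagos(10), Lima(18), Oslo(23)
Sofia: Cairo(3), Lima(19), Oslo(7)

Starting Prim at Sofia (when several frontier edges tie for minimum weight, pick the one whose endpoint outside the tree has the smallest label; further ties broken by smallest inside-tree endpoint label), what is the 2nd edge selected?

Grow the tree from Sofia using Prim:
Step 1: cheapest edge leaving the tree is Cairo–Sofia (3); add Cairo.
Step 2: cheapest edge leaving the tree is Oslo–Sofia (7); add Oslo.
Step 3: cheapest edge leaving the tree is Cairo–Lima (9); add Lima.
Step 4: cheapest edge leaving the tree is Delhi–Lima (13); add Delhi.
Step 5: cheapest edge leaving the tree is Delhi–Lagos (3); add Lagos.
Step 6: cheapest edge leaving the tree is Lagos–Riga (10); add Riga.
The 2nd edge added is Oslo–Sofia.

Oslo-Sofia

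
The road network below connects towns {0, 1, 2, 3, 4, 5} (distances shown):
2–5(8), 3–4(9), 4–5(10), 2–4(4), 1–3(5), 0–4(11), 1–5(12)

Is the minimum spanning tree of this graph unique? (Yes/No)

Yes

Kruskal: consider edges lightest-first.
2–4 (4): add — endpoints in different components.
1–3 (5): add — endpoints in different components.
2–5 (8): add — endpoints in different components.
3–4 (9): add — endpoints in different components.
4–5 (10): skip — 4 and 5 already connected.
0–4 (11): add — endpoints in different components.
Every non-tree edge has weight strictly greater than the heaviest edge on the tree path between its endpoints, so the MST is unique.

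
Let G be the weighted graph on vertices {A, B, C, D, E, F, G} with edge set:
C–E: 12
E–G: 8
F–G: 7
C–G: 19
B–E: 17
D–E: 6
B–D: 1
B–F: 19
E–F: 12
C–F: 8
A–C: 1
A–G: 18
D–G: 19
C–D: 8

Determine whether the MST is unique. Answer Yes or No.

No

Sort edges by weight, then run Kruskal:
A–C (1): add. Components now {A,C} {B} {D} {E} {F} {G}
B–D (1): add. Components now {A,C} {B,D} {E} {F} {G}
D–E (6): add. Components now {A,C} {B,D,E} {F} {G}
F–G (7): add. Components now {A,C} {B,D,E} {F,G}
C–D (8): add. Components now {A,B,C,D,E} {F,G}
C–F (8): add. Components now {A,B,C,D,E,F,G}
Non-tree edge E–G has weight 8, equal to the heaviest edge on its tree cycle — swapping gives another MST of the same weight. Not unique.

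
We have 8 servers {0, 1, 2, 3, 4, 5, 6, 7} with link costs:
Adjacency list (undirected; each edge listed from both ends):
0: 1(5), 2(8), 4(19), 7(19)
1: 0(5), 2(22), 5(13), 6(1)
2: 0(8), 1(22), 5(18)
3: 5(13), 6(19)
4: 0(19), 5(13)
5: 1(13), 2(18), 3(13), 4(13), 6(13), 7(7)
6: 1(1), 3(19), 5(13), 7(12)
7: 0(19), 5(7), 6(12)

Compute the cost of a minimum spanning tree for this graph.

59

Kruskal: consider edges lightest-first.
1–6 (1): add — endpoints in different components.
0–1 (5): add — endpoints in different components.
5–7 (7): add — endpoints in different components.
0–2 (8): add — endpoints in different components.
6–7 (12): add — endpoints in different components.
1–5 (13): skip — 1 and 5 already connected.
3–5 (13): add — endpoints in different components.
4–5 (13): add — endpoints in different components.
MST edges: 1–6, 0–1, 5–7, 0–2, 6–7, 3–5, 4–5; total weight 1+5+7+8+12+13+13 = 59.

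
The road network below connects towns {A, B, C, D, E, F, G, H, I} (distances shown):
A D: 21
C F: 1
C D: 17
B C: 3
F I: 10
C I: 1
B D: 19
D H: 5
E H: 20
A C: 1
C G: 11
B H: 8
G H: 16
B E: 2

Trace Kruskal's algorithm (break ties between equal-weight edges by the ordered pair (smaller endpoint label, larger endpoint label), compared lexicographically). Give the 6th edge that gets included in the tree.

Sort edges by weight, then run Kruskal:
A C (1): add — endpoints in different components.
C F (1): add — endpoints in different components.
C I (1): add — endpoints in different components.
B E (2): add — endpoints in different components.
B C (3): add — endpoints in different components.
D H (5): add — endpoints in different components.
B H (8): add — endpoints in different components.
F I (10): skip — F and I already connected.
C G (11): add — endpoints in different components.
The 6th edge added is D H.

D-H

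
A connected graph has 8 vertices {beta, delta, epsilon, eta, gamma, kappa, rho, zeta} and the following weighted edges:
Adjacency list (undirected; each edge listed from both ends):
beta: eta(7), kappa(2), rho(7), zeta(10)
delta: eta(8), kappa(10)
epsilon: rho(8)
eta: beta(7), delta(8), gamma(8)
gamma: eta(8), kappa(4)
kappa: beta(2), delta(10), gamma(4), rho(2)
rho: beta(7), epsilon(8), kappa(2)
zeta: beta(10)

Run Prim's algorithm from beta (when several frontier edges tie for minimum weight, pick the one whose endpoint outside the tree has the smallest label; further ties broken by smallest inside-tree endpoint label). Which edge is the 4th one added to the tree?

beta-eta

Prim's algorithm from beta:
Step 1: frontier [beta—kappa 2, beta—eta 7, beta—rho 7, beta—zeta 10] → take beta—kappa (2); add kappa.
Step 2: frontier [beta—eta 7, beta—rho 7, beta—zeta 10, kappa—rho 2, gamma—kappa 4, delta—kappa 10] → take kappa—rho (2); add rho.
Step 3: frontier [beta—eta 7, beta—zeta 10, gamma—kappa 4, delta—kappa 10, epsilon—rho 8] → take gamma—kappa (4); add gamma.
Step 4: frontier [beta—eta 7, beta—zeta 10, eta—gamma 8, delta—kappa 10, epsilon—rho 8] → take beta—eta (7); add eta.
Step 5: frontier [beta—zeta 10, delta—eta 8, delta—kappa 10, epsilon—rho 8] → take delta—eta (8); add delta.
Step 6: frontier [beta—zeta 10, epsilon—rho 8] → take epsilon—rho (8); add epsilon.
Step 7: frontier [beta—zeta 10] → take beta—zeta (10); add zeta.
The 4th edge added is beta—eta.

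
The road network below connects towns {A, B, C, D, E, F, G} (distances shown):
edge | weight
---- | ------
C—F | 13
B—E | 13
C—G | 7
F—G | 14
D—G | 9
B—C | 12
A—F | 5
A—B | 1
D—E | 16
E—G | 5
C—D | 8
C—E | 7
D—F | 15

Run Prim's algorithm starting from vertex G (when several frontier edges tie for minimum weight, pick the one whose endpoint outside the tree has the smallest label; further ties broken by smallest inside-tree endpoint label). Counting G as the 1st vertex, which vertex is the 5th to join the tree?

Grow the tree from G using Prim:
Step 1: frontier [E—G 5, C—G 7, D—G 9, F—G 14] → take E—G (5); add E.
Step 2: frontier [C—E 7, B—E 13, D—E 16, C—G 7, D—G 9, F—G 14] → take C—E (7); add C.
Step 3: frontier [C—D 8, B—C 12, C—F 13, B—E 13, D—E 16, D—G 9, F—G 14] → take C—D (8); add D.
Step 4: frontier [B—C 12, C—F 13, D—F 15, B—E 13, F—G 14] → take B—C (12); add B.
Step 5: frontier [A—B 1, C—F 13, D—F 15, F—G 14] → take A—B (1); add A.
Step 6: frontier [A—F 5, C—F 13, D—F 15, F—G 14] → take A—F (5); add F.
Vertex order: G, E, C, D, B, A, F. The 5th vertex is B.

B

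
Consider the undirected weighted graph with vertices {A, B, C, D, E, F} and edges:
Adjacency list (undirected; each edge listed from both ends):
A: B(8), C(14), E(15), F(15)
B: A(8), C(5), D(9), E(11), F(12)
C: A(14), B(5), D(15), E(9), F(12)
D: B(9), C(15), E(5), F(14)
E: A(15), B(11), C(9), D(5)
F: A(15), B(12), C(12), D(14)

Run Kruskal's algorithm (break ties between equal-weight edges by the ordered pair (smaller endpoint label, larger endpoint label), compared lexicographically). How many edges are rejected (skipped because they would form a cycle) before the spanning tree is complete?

Sort edges by weight, then run Kruskal:
B-C (5): add — endpoints in different components.
D-E (5): add — endpoints in different components.
A-B (8): add — endpoints in different components.
B-D (9): add — endpoints in different components.
C-E (9): skip — C and E already connected.
B-E (11): skip — B and E already connected.
B-F (12): add — endpoints in different components.
Edges rejected before the tree was complete: 2.

2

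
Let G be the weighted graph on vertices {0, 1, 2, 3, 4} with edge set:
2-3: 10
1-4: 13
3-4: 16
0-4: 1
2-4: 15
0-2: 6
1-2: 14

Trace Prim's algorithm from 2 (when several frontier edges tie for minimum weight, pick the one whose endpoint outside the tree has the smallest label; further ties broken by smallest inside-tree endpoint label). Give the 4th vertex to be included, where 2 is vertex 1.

3

Prim's algorithm from 2:
Step 1: frontier [0-2 6, 2-3 10, 1-2 14, 2-4 15] → take 0-2 (6); add 0.
Step 2: frontier [0-4 1, 2-3 10, 1-2 14, 2-4 15] → take 0-4 (1); add 4.
Step 3: frontier [2-3 10, 1-2 14, 1-4 13, 3-4 16] → take 2-3 (10); add 3.
Step 4: frontier [1-2 14, 1-4 13] → take 1-4 (13); add 1.
Vertex order: 2, 0, 4, 3, 1. The 4th vertex is 3.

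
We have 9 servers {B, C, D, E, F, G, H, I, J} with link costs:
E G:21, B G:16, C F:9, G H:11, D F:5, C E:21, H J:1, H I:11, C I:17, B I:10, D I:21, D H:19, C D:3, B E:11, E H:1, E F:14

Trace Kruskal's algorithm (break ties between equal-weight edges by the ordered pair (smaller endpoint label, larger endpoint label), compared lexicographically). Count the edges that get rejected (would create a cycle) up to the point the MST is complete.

Kruskal: consider edges lightest-first.
E H (1): add — endpoints in different components.
H J (1): add — endpoints in different components.
C D (3): add — endpoints in different components.
D F (5): add — endpoints in different components.
C F (9): skip — C and F already connected.
B I (10): add — endpoints in different components.
B E (11): add — endpoints in different components.
G H (11): add — endpoints in different components.
H I (11): skip — H and I already connected.
E F (14): add — endpoints in different components.
Edges rejected before the tree was complete: 2.

2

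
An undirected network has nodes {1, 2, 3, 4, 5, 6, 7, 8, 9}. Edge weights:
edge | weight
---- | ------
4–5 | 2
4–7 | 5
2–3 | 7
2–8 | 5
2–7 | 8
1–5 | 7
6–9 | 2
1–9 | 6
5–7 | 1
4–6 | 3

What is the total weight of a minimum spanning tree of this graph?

Kruskal: consider edges lightest-first.
5–7 (1): add — endpoints in different components.
4–5 (2): add — endpoints in different components.
6–9 (2): add — endpoints in different components.
4–6 (3): add — endpoints in different components.
2–8 (5): add — endpoints in different components.
4–7 (5): skip — 4 and 7 already connected.
1–9 (6): add — endpoints in different components.
1–5 (7): skip — 1 and 5 already connected.
2–3 (7): add — endpoints in different components.
2–7 (8): add — endpoints in different components.
MST edges: 5–7, 4–5, 6–9, 4–6, 2–8, 1–9, 2–3, 2–7; total weight 1+2+2+3+5+6+7+8 = 34.

34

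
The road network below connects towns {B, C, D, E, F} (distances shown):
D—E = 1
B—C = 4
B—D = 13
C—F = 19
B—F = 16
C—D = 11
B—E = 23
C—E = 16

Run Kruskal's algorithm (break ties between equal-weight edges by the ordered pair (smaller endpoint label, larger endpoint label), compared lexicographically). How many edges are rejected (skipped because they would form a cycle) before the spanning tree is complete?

Kruskal's algorithm — process edges by increasing weight (ties by edge label):
D—E (1): add — endpoints in different components.
B—C (4): add — endpoints in different components.
C—D (11): add — endpoints in different components.
B—D (13): skip — B and D already connected.
B—F (16): add — endpoints in different components.
Edges rejected before the tree was complete: 1.

1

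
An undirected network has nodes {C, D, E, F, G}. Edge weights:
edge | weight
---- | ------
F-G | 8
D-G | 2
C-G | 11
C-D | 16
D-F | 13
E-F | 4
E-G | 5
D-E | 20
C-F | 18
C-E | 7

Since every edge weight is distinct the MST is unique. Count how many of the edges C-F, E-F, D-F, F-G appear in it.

1

Kruskal: consider edges lightest-first.
D-G (2): add — endpoints in different components.
E-F (4): add — endpoints in different components.
E-G (5): add — endpoints in different components.
C-E (7): add — endpoints in different components.
MST edge set: {D-G, E-F, E-G, C-E}.
Of the listed edges, {E-F} are in the MST → 1.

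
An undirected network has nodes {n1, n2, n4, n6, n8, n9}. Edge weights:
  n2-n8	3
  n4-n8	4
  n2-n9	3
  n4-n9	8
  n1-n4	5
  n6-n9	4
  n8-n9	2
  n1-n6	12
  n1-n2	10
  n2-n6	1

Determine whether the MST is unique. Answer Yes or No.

Kruskal: consider edges lightest-first.
n2-n6 (1): add. Components now {n9} {n2,n6} {n8} {n4} {n1}
n8-n9 (2): add. Components now {n8,n9} {n2,n6} {n4} {n1}
n2-n8 (3): add. Components now {n2,n6,n8,n9} {n4} {n1}
n2-n9 (3): skip — n9 and n2 already connected.
n4-n8 (4): add. Components now {n2,n4,n6,n8,n9} {n1}
n6-n9 (4): skip — n9 and n6 already connected.
n1-n4 (5): add. Components now {n1,n2,n4,n6,n8,n9}
Non-tree edge n2-n9 has weight 3, equal to the heaviest edge on its tree cycle — swapping gives another MST of the same weight. Not unique.

No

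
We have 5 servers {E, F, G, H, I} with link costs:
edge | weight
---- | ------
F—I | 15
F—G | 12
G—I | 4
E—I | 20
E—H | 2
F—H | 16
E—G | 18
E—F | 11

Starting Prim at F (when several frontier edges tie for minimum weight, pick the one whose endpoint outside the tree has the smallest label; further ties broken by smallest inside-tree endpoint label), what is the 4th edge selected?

G-I

Prim, starting at F.
Step 1: cheapest edge leaving the tree is E—F (11); add E.
Step 2: cheapest edge leaving the tree is E—H (2); add H.
Step 3: cheapest edge leaving the tree is F—G (12); add G.
Step 4: cheapest edge leaving the tree is G—I (4); add I.
The 4th edge added is G—I.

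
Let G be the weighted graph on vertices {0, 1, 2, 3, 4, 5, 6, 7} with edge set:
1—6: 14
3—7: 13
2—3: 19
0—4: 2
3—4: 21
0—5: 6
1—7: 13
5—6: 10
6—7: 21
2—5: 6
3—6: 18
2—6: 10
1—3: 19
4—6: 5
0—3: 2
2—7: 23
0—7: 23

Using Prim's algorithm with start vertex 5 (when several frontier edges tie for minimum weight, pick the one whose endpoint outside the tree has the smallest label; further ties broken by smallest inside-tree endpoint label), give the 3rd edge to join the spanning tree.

0-4

Prim, starting at 5.
Step 1: cheapest edge leaving the tree is 0—5 (6); add 0.
Step 2: cheapest edge leaving the tree is 0—3 (2); add 3.
Step 3: cheapest edge leaving the tree is 0—4 (2); add 4.
Step 4: cheapest edge leaving the tree is 4—6 (5); add 6.
Step 5: cheapest edge leaving the tree is 2—5 (6); add 2.
Step 6: cheapest edge leaving the tree is 3—7 (13); add 7.
Step 7: cheapest edge leaving the tree is 1—7 (13); add 1.
The 3rd edge added is 0—4.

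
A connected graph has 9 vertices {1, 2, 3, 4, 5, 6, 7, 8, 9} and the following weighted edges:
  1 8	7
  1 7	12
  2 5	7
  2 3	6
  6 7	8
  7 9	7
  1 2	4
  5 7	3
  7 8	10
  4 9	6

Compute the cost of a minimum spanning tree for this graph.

Sort edges by weight, then run Kruskal:
5 7 (3): add — endpoints in different components.
1 2 (4): add — endpoints in different components.
2 3 (6): add — endpoints in different components.
4 9 (6): add — endpoints in different components.
1 8 (7): add — endpoints in different components.
2 5 (7): add — endpoints in different components.
7 9 (7): add — endpoints in different components.
6 7 (8): add — endpoints in different components.
MST edges: 5 7, 1 2, 2 3, 4 9, 1 8, 2 5, 7 9, 6 7; total weight 3+4+6+6+7+7+7+8 = 48.

48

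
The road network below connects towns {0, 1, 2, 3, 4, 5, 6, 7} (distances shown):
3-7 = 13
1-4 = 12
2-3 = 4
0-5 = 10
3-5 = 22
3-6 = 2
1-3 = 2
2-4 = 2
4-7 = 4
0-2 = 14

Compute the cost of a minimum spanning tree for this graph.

Sort edges by weight, then run Kruskal:
1-3 (2): add — endpoints in different components.
2-4 (2): add — endpoints in different components.
3-6 (2): add — endpoints in different components.
2-3 (4): add — endpoints in different components.
4-7 (4): add — endpoints in different components.
0-5 (10): add — endpoints in different components.
1-4 (12): skip — 1 and 4 already connected.
3-7 (13): skip — 3 and 7 already connected.
0-2 (14): add — endpoints in different components.
MST edges: 1-3, 2-4, 3-6, 2-3, 4-7, 0-5, 0-2; total weight 2+2+2+4+4+10+14 = 38.

38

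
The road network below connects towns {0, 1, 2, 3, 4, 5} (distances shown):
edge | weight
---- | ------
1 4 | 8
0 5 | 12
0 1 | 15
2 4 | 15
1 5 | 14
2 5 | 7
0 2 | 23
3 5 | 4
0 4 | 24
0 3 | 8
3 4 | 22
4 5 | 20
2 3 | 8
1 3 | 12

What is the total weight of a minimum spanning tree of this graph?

Prim, starting at 0.
Step 1: frontier [0 3 8, 0 5 12, 0 1 15, 0 2 23, 0 4 24] → take 0 3 (8); add 3.
Step 2: frontier [0 5 12, 0 1 15, 0 2 23, 0 4 24, 3 5 4, 2 3 8, 1 3 12, 3 4 22] → take 3 5 (4); add 5.
Step 3: frontier [0 1 15, 0 2 23, 0 4 24, 2 3 8, 1 3 12, 3 4 22, 2 5 7, 1 5 14, 4 5 20] → take 2 5 (7); add 2.
Step 4: frontier [0 1 15, 0 4 24, 2 4 15, 1 3 12, 3 4 22, 1 5 14, 4 5 20] → take 1 3 (12); add 1.
Step 5: frontier [0 4 24, 1 4 8, 2 4 15, 3 4 22, 4 5 20] → take 1 4 (8); add 4.
MST edges: 0 3, 3 5, 2 5, 1 3, 1 4; total weight 8+4+7+12+8 = 39.

39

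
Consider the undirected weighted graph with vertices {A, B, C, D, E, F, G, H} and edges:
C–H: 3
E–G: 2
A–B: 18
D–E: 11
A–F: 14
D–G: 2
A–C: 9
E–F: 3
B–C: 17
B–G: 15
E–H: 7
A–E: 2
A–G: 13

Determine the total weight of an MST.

Kruskal's algorithm — process edges by increasing weight (ties by edge label):
A–E (2): add — endpoints in different components.
D–G (2): add — endpoints in different components.
E–G (2): add — endpoints in different components.
C–H (3): add — endpoints in different components.
E–F (3): add — endpoints in different components.
E–H (7): add — endpoints in different components.
A–C (9): skip — A and C already connected.
D–E (11): skip — D and E already connected.
A–G (13): skip — A and G already connected.
A–F (14): skip — A and F already connected.
B–G (15): add — endpoints in different components.
MST edges: A–E, D–G, E–G, C–H, E–F, E–H, B–G; total weight 2+2+2+3+3+7+15 = 34.

34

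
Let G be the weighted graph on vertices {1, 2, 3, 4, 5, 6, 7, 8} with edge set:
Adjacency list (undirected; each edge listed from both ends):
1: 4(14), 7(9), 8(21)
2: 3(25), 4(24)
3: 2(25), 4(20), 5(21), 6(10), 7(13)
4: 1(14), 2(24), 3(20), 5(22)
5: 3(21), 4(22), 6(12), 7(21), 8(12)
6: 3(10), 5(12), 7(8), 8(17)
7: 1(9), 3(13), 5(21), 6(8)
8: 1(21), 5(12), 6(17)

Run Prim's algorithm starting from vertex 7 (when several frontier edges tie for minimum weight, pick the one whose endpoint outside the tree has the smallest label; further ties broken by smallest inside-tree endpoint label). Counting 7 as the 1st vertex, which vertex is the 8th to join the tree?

2

Prim, starting at 7.
Step 1: cheapest edge leaving the tree is 6–7 (8); add 6.
Step 2: cheapest edge leaving the tree is 1–7 (9); add 1.
Step 3: cheapest edge leaving the tree is 3–6 (10); add 3.
Step 4: cheapest edge leaving the tree is 5–6 (12); add 5.
Step 5: cheapest edge leaving the tree is 5–8 (12); add 8.
Step 6: cheapest edge leaving the tree is 1–4 (14); add 4.
Step 7: cheapest edge leaving the tree is 2–4 (24); add 2.
Vertex order: 7, 6, 1, 3, 5, 8, 4, 2. The 8th vertex is 2.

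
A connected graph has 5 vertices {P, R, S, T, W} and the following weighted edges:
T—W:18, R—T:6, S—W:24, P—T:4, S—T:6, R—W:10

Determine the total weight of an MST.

26

Kruskal's algorithm — process edges by increasing weight (ties by edge label):
P—T (4): add — endpoints in different components.
R—T (6): add — endpoints in different components.
S—T (6): add — endpoints in different components.
R—W (10): add — endpoints in different components.
MST edges: P—T, R—T, S—T, R—W; total weight 4+6+6+10 = 26.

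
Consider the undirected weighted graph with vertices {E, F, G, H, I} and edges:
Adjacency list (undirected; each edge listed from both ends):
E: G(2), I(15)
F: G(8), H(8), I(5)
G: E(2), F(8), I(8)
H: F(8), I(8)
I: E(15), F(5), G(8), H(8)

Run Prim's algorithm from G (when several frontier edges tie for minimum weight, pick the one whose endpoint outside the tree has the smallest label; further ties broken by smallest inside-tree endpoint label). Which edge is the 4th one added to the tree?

Prim, starting at G.
Step 1: frontier [E–G 2, F–G 8, G–I 8] → take E–G (2); add E.
Step 2: frontier [E–I 15, F–G 8, G–I 8] → take F–G (8); add F.
Step 3: frontier [E–I 15, F–I 5, F–H 8, G–I 8] → take F–I (5); add I.
Step 4: frontier [F–H 8, H–I 8] → take F–H (8); add H.
The 4th edge added is F–H.

F-H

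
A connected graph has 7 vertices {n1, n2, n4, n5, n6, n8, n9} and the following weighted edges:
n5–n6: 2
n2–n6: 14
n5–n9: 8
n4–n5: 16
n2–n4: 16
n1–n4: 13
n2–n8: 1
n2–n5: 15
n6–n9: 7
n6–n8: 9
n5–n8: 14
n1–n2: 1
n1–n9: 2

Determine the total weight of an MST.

Kruskal: consider edges lightest-first.
n1–n2 (1): add. Components now {n1,n2} {n8} {n6} {n5} {n9} {n4}
n2–n8 (1): add. Components now {n1,n2,n8} {n6} {n5} {n9} {n4}
n1–n9 (2): add. Components now {n1,n2,n8,n9} {n6} {n5} {n4}
n5–n6 (2): add. Components now {n1,n2,n8,n9} {n5,n6} {n4}
n6–n9 (7): add. Components now {n1,n2,n5,n6,n8,n9} {n4}
n5–n9 (8): skip — n5 and n9 already connected.
n6–n8 (9): skip — n8 and n6 already connected.
n1–n4 (13): add. Components now {n1,n2,n4,n5,n6,n8,n9}
MST edges: n1–n2, n2–n8, n1–n9, n5–n6, n6–n9, n1–n4; total weight 1+1+2+2+7+13 = 26.

26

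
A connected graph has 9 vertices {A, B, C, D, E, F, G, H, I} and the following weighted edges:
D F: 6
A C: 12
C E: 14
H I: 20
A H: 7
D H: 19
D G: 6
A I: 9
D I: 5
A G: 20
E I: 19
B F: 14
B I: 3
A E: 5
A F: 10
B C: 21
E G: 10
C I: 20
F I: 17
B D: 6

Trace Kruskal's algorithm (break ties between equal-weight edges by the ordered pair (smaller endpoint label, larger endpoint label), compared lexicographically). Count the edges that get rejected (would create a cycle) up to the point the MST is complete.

3

Kruskal's algorithm — process edges by increasing weight (ties by edge label):
B I (3): add — endpoints in different components.
A E (5): add — endpoints in different components.
D I (5): add — endpoints in different components.
B D (6): skip — B and D already connected.
D F (6): add — endpoints in different components.
D G (6): add — endpoints in different components.
A H (7): add — endpoints in different components.
A I (9): add — endpoints in different components.
A F (10): skip — A and F already connected.
E G (10): skip — E and G already connected.
A C (12): add — endpoints in different components.
Edges rejected before the tree was complete: 3.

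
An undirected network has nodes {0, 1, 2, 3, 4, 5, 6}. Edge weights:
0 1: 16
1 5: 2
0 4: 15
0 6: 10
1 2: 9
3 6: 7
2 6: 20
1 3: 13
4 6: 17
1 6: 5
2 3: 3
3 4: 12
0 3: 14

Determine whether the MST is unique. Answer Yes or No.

Yes

Kruskal: consider edges lightest-first.
1 5 (2): add — endpoints in different components.
2 3 (3): add — endpoints in different components.
1 6 (5): add — endpoints in different components.
3 6 (7): add — endpoints in different components.
1 2 (9): skip — 1 and 2 already connected.
0 6 (10): add — endpoints in different components.
3 4 (12): add — endpoints in different components.
Every non-tree edge has weight strictly greater than the heaviest edge on the tree path between its endpoints, so the MST is unique.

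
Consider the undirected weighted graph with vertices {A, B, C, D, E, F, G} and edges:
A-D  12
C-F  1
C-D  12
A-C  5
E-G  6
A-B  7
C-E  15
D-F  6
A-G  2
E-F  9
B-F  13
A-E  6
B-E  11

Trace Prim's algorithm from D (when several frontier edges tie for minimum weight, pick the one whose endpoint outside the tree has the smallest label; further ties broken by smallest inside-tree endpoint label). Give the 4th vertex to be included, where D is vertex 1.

Prim, starting at D.
Step 1: frontier [D-F 6, A-D 12, C-D 12] → take D-F (6); add F.
Step 2: frontier [A-D 12, C-D 12, C-F 1, E-F 9, B-F 13] → take C-F (1); add C.
Step 3: frontier [A-C 5, C-E 15, A-D 12, E-F 9, B-F 13] → take A-C (5); add A.
Step 4: frontier [A-G 2, A-E 6, A-B 7, C-E 15, E-F 9, B-F 13] → take A-G (2); add G.
Step 5: frontier [A-E 6, A-B 7, C-E 15, E-F 9, B-F 13, E-G 6] → take A-E (6); add E.
Step 6: frontier [A-B 7, B-E 11, B-F 13] → take A-B (7); add B.
Vertex order: D, F, C, A, G, E, B. The 4th vertex is A.

A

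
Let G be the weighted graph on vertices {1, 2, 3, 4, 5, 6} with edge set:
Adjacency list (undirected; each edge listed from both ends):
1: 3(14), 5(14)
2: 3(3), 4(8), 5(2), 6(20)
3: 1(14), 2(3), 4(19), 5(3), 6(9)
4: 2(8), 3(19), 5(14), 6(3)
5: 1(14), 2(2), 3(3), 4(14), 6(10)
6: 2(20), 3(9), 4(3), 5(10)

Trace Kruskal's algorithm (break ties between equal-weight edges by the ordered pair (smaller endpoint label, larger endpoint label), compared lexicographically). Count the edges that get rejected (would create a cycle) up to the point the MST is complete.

Kruskal: consider edges lightest-first.
2—5 (2): add — endpoints in different components.
2—3 (3): add — endpoints in different components.
3—5 (3): skip — 3 and 5 already connected.
4—6 (3): add — endpoints in different components.
2—4 (8): add — endpoints in different components.
3—6 (9): skip — 3 and 6 already connected.
5—6 (10): skip — 5 and 6 already connected.
1—3 (14): add — endpoints in different components.
Edges rejected before the tree was complete: 3.

3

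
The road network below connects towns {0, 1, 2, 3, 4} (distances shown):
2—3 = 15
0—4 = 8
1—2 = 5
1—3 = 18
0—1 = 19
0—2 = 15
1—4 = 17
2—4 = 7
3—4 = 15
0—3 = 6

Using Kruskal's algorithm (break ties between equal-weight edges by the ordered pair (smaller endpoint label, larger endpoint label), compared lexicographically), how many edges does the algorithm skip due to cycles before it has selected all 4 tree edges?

0

Kruskal: consider edges lightest-first.
1—2 (5): add — endpoints in different components.
0—3 (6): add — endpoints in different components.
2—4 (7): add — endpoints in different components.
0—4 (8): add — endpoints in different components.
Edges rejected before the tree was complete: 0.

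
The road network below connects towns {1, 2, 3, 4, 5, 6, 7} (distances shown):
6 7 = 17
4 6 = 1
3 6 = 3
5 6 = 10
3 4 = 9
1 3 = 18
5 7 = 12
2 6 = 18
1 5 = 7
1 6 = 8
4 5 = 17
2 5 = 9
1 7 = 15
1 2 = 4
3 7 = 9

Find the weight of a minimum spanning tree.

Prim, starting at 3.
Step 1: cheapest edge leaving the tree is 3 6 (3); add 6.
Step 2: cheapest edge leaving the tree is 4 6 (1); add 4.
Step 3: cheapest edge leaving the tree is 1 6 (8); add 1.
Step 4: cheapest edge leaving the tree is 1 2 (4); add 2.
Step 5: cheapest edge leaving the tree is 1 5 (7); add 5.
Step 6: cheapest edge leaving the tree is 3 7 (9); add 7.
MST edges: 3 6, 4 6, 1 6, 1 2, 1 5, 3 7; total weight 3+1+8+4+7+9 = 32.

32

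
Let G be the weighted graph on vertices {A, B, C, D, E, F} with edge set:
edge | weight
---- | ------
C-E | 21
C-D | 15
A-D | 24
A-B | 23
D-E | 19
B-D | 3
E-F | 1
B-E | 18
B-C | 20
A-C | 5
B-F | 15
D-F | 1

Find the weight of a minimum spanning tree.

25

Grow the tree from B using Prim:
Step 1: frontier [B-D 3, B-F 15, B-E 18, B-C 20, A-B 23] → take B-D (3); add D.
Step 2: frontier [B-F 15, B-E 18, B-C 20, A-B 23, D-F 1, C-D 15, D-E 19, A-D 24] → take D-F (1); add F.
Step 3: frontier [B-E 18, B-C 20, A-B 23, C-D 15, D-E 19, A-D 24, E-F 1] → take E-F (1); add E.
Step 4: frontier [B-C 20, A-B 23, C-D 15, A-D 24, C-E 21] → take C-D (15); add C.
Step 5: frontier [A-B 23, A-C 5, A-D 24] → take A-C (5); add A.
MST edges: B-D, D-F, E-F, C-D, A-C; total weight 3+1+1+15+5 = 25.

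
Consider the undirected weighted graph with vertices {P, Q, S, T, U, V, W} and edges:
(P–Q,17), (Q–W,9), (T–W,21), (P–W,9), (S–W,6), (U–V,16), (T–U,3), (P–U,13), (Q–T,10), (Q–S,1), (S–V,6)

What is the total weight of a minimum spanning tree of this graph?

35

Kruskal's algorithm — process edges by increasing weight (ties by edge label):
Q–S (1): add — endpoints in different components.
T–U (3): add — endpoints in different components.
S–V (6): add — endpoints in different components.
S–W (6): add — endpoints in different components.
P–W (9): add — endpoints in different components.
Q–W (9): skip — W and Q already connected.
Q–T (10): add — endpoints in different components.
MST edges: Q–S, T–U, S–V, S–W, P–W, Q–T; total weight 1+3+6+6+9+10 = 35.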